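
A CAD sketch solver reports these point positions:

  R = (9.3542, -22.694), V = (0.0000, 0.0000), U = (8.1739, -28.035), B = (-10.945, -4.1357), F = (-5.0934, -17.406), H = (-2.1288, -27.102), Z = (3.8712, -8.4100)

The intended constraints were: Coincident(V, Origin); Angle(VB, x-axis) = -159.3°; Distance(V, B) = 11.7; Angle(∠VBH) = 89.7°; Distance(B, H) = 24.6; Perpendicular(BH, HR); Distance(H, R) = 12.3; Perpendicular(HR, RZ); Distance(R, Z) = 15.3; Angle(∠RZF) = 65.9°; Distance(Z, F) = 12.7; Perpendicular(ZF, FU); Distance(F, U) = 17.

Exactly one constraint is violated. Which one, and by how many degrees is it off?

Perpendicular(ZF, FU) — off by 6.20°.

V = (0.00, 0.00) ✓; VB at -159.3° ✓; |VB| = 11.70 ✓; ∠VBH = 89.70° ✓; |BH| = 24.60 ✓; ∠(BH, HR) = 90.00° ✓; |HR| = 12.30 ✓; ∠(HR, RZ) = 90.00° ✓; |RZ| = 15.30 ✓; ∠RZF = 65.90° ✓; |ZF| = 12.70 ✓; ∠(ZF, FU) = 96.20° ✗; |FU| = 17.00 ✓.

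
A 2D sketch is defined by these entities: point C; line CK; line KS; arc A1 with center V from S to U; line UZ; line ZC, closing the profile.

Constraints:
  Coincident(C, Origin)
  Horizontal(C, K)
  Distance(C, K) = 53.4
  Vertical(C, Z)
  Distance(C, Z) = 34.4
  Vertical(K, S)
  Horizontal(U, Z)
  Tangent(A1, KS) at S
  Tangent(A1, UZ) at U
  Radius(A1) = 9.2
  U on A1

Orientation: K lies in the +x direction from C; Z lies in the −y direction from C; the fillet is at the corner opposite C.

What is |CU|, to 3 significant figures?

56.0

The virtual corner opposite C is at (53.4, -34.4). Tangency of A1 to KS means the radius VS is perpendicular to KS and tangency of A1 to UZ means the radius VU is perpendicular to UZ, with radius 9.2, so the center V sits 9.2 in from both sides at V = (44.2, -25.2). That places the tangent points at S = (53.4, -25.2) on KS and U = (44.2, -34.4) on UZ. Then |CU| = |U − C| = 56.0.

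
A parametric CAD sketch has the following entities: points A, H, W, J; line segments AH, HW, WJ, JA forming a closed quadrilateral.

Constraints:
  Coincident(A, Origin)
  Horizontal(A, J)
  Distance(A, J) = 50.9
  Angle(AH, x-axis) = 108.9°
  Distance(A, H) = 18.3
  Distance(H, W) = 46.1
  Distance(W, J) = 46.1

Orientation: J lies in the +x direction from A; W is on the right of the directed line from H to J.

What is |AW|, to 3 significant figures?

27.9

Checks: |HW| = 46.10 ✓; |WJ| = 46.10 ✓.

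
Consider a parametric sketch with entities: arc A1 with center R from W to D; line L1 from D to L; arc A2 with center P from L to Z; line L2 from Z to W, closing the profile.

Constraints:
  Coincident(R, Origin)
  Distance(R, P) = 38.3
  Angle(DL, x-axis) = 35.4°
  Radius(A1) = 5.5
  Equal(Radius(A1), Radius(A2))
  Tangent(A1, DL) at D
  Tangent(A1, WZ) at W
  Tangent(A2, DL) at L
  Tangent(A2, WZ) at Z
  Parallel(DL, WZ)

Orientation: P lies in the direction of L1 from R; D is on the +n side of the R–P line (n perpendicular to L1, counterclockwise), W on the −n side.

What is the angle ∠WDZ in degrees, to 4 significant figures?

73.98°

The slot axis is L1's direction at 35.4°, so u = (cos 35.4°, sin 35.4°) = (0.8151, 0.5793) and n = (−sin 35.4°, cos 35.4°) = (-0.5793, 0.8151). R is at the origin and P lies 38.3 along u from R, so P = 38.3·u = (31.22, 22.19). Tangency of A1 to both parallel lines with radius 5.5 puts D and W at R ± 5.5·n: D = (-3.186, 4.483), W = (3.186, -4.483). Equal radii place L and Z the same way about P: L = P + 5.5·n = (28.03, 26.67), Z = P − 5.5·n = (34.41, 17.70). Then cos ∠WDZ = DW·DZ / (|DW||DZ|), giving 73.98°.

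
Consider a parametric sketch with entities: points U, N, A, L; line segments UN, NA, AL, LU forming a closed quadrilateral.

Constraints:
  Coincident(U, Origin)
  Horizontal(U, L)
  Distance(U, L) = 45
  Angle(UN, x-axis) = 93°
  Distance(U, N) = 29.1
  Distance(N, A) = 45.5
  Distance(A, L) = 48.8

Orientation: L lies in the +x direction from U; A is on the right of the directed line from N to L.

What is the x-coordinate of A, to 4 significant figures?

-0.9488

Checks: UN at 93.00° ✓; |NA| = 45.50 ✓; |AL| = 48.80 ✓.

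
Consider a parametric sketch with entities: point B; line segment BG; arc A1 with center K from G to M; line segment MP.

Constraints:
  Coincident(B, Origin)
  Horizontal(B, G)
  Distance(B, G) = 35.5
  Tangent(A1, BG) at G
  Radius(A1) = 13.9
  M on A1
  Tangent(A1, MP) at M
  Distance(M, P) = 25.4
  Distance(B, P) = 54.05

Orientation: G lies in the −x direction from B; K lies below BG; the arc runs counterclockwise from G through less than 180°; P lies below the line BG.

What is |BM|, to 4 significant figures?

51.80

Checks: |KM| = 13.90 ✓; ∠(KM, MP) = 90.00° ✓; |MP| = 25.40 ✓; |BP| = 54.05 ✓.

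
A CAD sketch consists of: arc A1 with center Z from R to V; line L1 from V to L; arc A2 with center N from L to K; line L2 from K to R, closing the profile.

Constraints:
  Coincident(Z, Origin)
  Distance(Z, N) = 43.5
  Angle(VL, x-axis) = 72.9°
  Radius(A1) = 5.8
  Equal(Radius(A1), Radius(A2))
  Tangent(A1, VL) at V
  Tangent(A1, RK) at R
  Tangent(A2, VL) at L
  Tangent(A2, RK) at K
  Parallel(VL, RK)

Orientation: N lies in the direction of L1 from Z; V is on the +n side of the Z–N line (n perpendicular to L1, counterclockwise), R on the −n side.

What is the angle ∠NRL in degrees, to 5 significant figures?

7.3368°

Tangency of A1 to both parallel lines with radius 5.8 puts V and R at Z ± 5.8·n: V = (-5.5436, 1.7054), R = (5.5436, -1.7054). Equal radii place L and K the same way about N: L = N + 5.8·n = (7.2472, 43.282), K = N − 5.8·n = (18.334, 39.872). Then cos ∠NRL = RN·RL / (|RN||RL|), giving 7.3368°.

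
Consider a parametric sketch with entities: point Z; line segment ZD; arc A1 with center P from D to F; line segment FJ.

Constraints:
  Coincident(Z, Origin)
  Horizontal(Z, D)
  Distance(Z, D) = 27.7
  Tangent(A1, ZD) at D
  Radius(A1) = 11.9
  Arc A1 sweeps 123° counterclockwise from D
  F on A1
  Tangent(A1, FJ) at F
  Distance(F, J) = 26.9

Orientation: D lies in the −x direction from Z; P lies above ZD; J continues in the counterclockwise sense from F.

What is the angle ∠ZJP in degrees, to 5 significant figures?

29.195°

On A1, D sits at bearing -90° from P; a 123° counterclockwise sweep puts F at bearing 33°, so F = P + 11.9·(cos 33°, sin 33°) = (-17.720, 18.381). Tangency of A1 to FJ means the radius PF is perpendicular to FJ, so FJ runs along (−sin 33°, cos 33°); with |FJ| = 26.9, J = (-32.371, 40.941). Then cos ∠ZJP = JZ·JP / (|JZ||JP|), giving 29.195°.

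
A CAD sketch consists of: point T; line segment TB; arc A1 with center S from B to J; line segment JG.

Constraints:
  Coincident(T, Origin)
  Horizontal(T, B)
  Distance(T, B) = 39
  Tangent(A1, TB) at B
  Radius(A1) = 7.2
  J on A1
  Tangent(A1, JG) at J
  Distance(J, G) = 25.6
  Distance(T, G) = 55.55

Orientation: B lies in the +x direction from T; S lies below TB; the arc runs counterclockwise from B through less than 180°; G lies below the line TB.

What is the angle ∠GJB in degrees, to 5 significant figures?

121.15°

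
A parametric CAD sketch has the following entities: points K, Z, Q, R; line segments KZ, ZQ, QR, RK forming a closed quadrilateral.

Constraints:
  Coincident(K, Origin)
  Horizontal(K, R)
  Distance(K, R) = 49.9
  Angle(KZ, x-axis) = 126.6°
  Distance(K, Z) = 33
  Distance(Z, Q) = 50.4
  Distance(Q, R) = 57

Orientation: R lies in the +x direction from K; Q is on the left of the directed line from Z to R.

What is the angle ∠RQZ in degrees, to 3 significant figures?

87.5°

Checks: |ZQ| = 50.40 ✓; |QR| = 57.00 ✓.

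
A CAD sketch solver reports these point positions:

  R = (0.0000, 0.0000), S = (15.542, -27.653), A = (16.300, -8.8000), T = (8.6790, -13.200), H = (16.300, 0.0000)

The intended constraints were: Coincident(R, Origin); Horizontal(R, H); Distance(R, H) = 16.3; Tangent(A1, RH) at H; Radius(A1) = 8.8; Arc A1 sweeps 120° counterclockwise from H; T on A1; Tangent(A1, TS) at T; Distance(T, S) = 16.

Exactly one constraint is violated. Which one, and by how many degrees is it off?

Tangent(A1, TS) at T — off by 4.60°.

R = (0.00, 0.00) ✓; R.y = 0.00, H.y = 0.00 ✓; |RH| = 16.30 ✓; ∠(AH, HR) = 90.00° ✓; |AH| = 8.800 ✓; bearing(A→T) − bearing(A→H) = 120.0° ✓; |AT| = 8.800 ✓; ∠(AT, TS) = 94.60° ✗; |TS| = 16.00 ✓.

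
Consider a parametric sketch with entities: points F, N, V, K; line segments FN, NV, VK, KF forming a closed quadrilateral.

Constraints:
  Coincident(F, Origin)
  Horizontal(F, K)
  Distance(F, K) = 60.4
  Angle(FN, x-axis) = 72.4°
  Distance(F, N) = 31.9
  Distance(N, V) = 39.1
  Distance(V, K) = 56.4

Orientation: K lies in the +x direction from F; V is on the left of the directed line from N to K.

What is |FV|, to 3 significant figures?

67.4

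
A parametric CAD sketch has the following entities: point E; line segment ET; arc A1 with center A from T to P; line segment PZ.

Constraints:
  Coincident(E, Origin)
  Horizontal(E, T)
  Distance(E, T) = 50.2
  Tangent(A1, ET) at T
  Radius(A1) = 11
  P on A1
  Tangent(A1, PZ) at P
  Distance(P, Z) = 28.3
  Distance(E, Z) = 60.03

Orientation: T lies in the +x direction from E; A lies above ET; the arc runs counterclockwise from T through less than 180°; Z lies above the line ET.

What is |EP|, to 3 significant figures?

61.8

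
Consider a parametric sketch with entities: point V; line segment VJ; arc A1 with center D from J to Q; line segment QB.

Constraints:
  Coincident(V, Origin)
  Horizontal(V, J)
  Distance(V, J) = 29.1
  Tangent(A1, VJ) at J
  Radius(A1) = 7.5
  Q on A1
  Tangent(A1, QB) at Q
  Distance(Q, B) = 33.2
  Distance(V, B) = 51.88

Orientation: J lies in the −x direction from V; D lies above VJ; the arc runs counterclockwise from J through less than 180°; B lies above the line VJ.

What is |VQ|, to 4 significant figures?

23.91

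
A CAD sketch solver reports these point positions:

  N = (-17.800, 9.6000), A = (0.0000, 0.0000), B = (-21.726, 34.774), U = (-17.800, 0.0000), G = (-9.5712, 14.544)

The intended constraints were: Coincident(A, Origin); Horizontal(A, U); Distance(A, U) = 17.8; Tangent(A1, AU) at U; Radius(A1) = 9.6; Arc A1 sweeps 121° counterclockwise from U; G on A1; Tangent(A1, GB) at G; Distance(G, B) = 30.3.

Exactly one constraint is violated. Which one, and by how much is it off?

Distance(G, B) = 30.3 — off by 6.70.

A = (0.00, 0.00) ✓; A.y = 0.00, U.y = 0.00 ✓; |AU| = 17.80 ✓; ∠(NU, UA) = 90.00° ✓; |NU| = 9.600 ✓; bearing(N→G) − bearing(N→U) = 121.0° ✓; |NG| = 9.600 ✓; ∠(NG, GB) = 90.00° ✓; |GB| = 23.60 ✗.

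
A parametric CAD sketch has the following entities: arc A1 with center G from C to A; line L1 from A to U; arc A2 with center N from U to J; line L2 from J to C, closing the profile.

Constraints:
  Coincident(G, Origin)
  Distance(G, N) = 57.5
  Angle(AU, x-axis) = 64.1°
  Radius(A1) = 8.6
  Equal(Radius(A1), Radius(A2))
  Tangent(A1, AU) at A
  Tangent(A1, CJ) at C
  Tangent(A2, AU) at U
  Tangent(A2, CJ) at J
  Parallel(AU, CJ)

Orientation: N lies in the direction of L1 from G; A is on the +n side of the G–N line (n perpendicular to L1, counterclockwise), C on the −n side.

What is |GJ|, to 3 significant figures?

58.1

The slot axis is L1's direction at 64.1°, so u = (cos 64.1°, sin 64.1°) = (0.437, 0.900) and n = (−sin 64.1°, cos 64.1°) = (-0.900, 0.437). G is at the origin and N lies 57.5 along u from G, so N = 57.5·u = (25.1, 51.7). Tangency of A1 to both parallel lines with radius 8.6 puts A and C at G ± 8.6·n: A = (-7.74, 3.76), C = (7.74, -3.76). Equal radii place U and J the same way about N: U = N + 8.6·n = (17.4, 55.5), J = N − 8.6·n = (32.9, 48.0). Then |GJ| = |J − G| = 58.1.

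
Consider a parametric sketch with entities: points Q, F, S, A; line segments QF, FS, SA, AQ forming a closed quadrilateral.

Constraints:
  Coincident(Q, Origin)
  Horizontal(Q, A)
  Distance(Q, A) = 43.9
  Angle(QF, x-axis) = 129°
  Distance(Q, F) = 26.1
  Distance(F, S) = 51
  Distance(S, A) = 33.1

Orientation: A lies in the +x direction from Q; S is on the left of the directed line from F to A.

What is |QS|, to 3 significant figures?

45.8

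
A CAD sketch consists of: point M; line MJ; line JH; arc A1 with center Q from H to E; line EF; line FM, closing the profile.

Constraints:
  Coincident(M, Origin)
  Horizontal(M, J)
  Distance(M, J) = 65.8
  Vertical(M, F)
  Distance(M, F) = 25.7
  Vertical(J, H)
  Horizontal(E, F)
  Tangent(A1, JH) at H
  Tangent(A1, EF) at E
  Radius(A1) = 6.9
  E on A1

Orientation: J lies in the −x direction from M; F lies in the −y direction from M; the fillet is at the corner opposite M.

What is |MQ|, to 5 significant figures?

61.828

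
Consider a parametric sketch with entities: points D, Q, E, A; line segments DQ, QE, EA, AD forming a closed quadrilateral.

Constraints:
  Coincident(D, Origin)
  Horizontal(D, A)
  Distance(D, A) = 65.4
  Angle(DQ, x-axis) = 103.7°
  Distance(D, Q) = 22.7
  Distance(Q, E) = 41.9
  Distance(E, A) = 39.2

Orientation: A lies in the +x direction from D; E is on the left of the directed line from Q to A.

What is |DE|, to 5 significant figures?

44.821

Checks: |QE| = 41.90 ✓; |EA| = 39.20 ✓.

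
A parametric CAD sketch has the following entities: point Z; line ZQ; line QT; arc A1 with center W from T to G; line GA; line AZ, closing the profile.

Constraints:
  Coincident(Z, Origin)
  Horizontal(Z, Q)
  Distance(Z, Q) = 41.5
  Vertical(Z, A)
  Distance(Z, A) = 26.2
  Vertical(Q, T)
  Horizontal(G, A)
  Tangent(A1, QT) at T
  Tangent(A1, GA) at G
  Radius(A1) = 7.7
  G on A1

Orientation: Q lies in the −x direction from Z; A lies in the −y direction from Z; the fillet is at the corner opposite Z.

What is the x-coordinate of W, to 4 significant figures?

-33.80

Z and A share the same x with |ZA| = 26.2 and A on the −y side, so A = (0.000, -26.20). The virtual corner opposite Z is at (-41.50, -26.20). The tangent condition forces WT to be normal to QT and the tangent condition forces WG to be normal to GA, with radius 7.7, so the center W sits 7.7 in from both sides at W = (-33.80, -18.50). So W.x = -33.80.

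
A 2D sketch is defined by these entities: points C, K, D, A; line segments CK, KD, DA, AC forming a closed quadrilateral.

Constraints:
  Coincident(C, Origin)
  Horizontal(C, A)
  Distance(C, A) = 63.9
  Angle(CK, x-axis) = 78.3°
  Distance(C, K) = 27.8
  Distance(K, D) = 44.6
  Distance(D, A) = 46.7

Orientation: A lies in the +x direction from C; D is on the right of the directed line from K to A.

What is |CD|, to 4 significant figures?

24.83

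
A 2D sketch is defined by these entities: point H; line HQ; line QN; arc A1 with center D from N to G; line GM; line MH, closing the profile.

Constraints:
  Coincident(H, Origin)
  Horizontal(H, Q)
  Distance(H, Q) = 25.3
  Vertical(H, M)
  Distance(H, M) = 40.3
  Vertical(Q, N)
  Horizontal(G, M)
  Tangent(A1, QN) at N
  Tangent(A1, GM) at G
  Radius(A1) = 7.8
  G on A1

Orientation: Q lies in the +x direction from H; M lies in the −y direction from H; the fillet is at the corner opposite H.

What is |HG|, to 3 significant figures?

43.9

H is at the origin; HQ is horizontal with |HQ| = 25.3 and Q on the +x side, so Q = (25.3, 0.00). HM is vertical with |HM| = 40.3 and M on the −y side, so M = (0.00, -40.3). The virtual corner opposite H is at (25.3, -40.3). Since A1 is tangent to QN there, DN ⟂ QN and since A1 is tangent to GM there, DG ⟂ GM, with radius 7.8, so the center D sits 7.8 in from both sides at D = (17.5, -32.5). That places the tangent points at N = (25.3, -32.5) on QN and G = (17.5, -40.3) on GM. Then |HG| = |G − H| = 43.9.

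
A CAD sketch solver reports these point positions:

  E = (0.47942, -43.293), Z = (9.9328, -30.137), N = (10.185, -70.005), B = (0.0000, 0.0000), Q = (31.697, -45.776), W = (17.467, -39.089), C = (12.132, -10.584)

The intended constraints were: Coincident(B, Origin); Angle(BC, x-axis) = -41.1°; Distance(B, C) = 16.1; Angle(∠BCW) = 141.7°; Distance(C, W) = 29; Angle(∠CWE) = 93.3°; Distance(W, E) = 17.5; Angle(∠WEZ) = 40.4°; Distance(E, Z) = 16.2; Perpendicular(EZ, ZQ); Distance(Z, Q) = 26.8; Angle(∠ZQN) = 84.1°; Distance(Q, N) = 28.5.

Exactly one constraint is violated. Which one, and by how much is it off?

Distance(Q, N) = 28.5 — off by 3.90.

B = (0.00, 0.00) ✓; BC at -41.10° ✓; |BC| = 16.10 ✓; ∠BCW = 141.7° ✓; |CW| = 29.00 ✓; ∠CWE = 93.30° ✓; |WE| = 17.50 ✓; ∠WEZ = 40.40° ✓; |EZ| = 16.20 ✓; ∠(EZ, ZQ) = 90.00° ✓; |ZQ| = 26.80 ✓; ∠ZQN = 84.10° ✓; |QN| = 32.40 ✗.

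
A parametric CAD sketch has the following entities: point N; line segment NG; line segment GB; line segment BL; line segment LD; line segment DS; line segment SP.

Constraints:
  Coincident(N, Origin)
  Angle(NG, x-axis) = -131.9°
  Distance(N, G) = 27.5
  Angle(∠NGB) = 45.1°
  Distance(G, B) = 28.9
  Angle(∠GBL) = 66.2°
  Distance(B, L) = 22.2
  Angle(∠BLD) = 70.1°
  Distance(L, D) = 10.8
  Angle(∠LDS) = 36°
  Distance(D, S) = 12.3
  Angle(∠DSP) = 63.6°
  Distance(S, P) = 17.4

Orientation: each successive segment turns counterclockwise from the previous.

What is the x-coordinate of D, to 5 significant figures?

-6.9213

N is at the origin; NG runs at -131.9° with length 27.5, so G = (-18.365, -20.469). ∠NGB = 45.1° gives GB at 3.0000° from the x-axis; with |GB| = 28.9, B = (10.495, -18.956). ∠GBL = 66.2° gives BL at 116.80° from the x-axis; with |BL| = 22.2, L = (0.48552, 0.85935). ∠BLD = 70.1° gives LD at -133.30° from the x-axis; with |LD| = 10.8, D = (-6.9213, -7.0006). So D.x = -6.9213.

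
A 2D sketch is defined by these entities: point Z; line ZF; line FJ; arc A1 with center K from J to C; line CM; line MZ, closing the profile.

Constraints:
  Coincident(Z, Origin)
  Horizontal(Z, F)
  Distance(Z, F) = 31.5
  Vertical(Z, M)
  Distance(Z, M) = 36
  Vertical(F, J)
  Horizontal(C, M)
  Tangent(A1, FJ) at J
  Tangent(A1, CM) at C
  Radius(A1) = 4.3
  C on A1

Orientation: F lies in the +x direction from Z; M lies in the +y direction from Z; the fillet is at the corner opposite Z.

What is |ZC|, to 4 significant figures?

45.12

Z is at the origin; Z and F share the same y with |ZF| = 31.5 and F on the +x side, so F = (31.50, 0.000). ZM is vertical with |ZM| = 36.0 and M on the +y side, so M = (0.000, 36.00). The virtual corner opposite Z is at (31.50, 36.00). A1 meets FJ tangentially, so KJ is at right angles to FJ and the tangent condition forces KC to be normal to CM, with radius 4.3, so the center K sits 4.3 in from both sides at K = (27.20, 31.70). That places the tangent points at J = (31.50, 31.70) on FJ and C = (27.20, 36.00) on CM. Then |ZC| = |C − Z| = 45.12.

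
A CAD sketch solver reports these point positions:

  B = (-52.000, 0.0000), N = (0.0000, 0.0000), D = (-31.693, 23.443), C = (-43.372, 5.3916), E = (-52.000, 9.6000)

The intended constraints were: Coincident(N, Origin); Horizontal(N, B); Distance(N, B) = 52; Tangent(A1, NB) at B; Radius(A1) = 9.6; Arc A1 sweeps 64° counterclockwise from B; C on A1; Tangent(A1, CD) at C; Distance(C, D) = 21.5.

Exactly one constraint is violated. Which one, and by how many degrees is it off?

Tangent(A1, CD) at C — off by 6.90°.

N = (0.00, 0.00) ✓; N.y = 0.00, B.y = 0.00 ✓; |NB| = 52.00 ✓; ∠(EB, BN) = 90.00° ✓; |EB| = 9.600 ✓; bearing(E→C) − bearing(E→B) = 64.00° ✓; |EC| = 9.600 ✓; ∠(EC, CD) = 96.90° ✗; |CD| = 21.50 ✓.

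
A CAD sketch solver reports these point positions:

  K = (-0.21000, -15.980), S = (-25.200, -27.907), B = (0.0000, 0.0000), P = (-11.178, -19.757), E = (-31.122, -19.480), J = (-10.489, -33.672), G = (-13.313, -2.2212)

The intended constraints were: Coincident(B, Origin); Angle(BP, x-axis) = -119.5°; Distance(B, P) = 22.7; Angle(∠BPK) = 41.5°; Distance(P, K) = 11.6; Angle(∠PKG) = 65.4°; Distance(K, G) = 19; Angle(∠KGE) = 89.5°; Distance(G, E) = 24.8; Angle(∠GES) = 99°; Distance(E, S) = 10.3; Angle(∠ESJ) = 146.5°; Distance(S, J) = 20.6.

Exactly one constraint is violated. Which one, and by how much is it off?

Distance(S, J) = 20.6 — off by 4.80.

B = (0.00, 0.00) ✓; BP at -119.5° ✓; |BP| = 22.70 ✓; ∠BPK = 41.50° ✓; |PK| = 11.60 ✓; ∠PKG = 65.40° ✓; |KG| = 19.00 ✓; ∠KGE = 89.50° ✓; |GE| = 24.80 ✓; ∠GES = 99.00° ✓; |ES| = 10.30 ✓; ∠ESJ = 146.5° ✓; |SJ| = 15.80 ✗.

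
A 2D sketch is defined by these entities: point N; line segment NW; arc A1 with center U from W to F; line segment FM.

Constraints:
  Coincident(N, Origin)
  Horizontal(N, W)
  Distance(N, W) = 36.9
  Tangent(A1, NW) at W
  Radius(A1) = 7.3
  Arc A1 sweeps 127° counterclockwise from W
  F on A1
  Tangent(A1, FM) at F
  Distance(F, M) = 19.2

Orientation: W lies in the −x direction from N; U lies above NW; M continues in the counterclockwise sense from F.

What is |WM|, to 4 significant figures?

27.63

N is at the origin; N and W share the same y with |NW| = 36.9 and W on the −x side, so W = (-36.90, 0.000). The tangent condition forces UW to be normal to NW, so U = W + (0, 7.3) = (-36.90, 7.300). On A1, W sits at bearing -90° from U; a 127° counterclockwise sweep puts F at bearing 37°, so F = U + 7.3·(cos 37°, sin 37°) = (-31.07, 11.69). Since A1 is tangent to FM there, UF ⟂ FM, so FM runs along (−sin 37°, cos 37°); with |FM| = 19.2, M = (-42.62, 27.03). Then |WM| = |M − W| = 27.63.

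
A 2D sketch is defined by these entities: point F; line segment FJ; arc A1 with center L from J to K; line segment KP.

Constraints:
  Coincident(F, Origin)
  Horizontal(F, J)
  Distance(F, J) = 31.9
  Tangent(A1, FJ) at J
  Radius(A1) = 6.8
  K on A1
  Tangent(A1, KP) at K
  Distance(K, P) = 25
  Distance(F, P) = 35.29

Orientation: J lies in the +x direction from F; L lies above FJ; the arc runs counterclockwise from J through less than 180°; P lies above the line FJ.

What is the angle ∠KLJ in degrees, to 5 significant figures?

134.09°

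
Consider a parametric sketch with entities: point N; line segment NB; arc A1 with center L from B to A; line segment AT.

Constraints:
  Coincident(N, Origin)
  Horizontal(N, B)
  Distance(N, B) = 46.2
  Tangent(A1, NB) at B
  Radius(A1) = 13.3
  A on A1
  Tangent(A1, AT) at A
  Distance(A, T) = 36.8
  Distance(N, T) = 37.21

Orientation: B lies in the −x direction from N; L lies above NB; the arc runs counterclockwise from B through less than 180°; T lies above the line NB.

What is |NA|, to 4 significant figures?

35.97

Checks: ∠(LB, BN) = 90.00° ✓; |LB| = 13.30 ✓; |LA| = 13.30 ✓; ∠(LA, AT) = 90.00° ✓; |AT| = 36.80 ✓; |NT| = 37.21 ✓.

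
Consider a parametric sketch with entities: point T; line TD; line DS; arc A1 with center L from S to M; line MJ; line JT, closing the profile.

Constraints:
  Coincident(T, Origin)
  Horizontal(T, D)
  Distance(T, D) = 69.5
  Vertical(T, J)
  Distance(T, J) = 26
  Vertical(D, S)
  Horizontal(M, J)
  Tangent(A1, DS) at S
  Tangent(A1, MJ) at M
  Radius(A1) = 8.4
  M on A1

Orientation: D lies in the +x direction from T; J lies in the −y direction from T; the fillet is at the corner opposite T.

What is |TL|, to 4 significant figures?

63.58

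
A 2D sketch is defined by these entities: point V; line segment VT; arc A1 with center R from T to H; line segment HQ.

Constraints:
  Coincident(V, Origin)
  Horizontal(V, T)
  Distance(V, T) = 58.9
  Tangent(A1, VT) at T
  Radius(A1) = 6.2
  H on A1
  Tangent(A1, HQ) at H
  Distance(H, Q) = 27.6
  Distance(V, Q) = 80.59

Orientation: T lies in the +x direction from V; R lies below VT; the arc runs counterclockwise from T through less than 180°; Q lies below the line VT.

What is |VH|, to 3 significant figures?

55.8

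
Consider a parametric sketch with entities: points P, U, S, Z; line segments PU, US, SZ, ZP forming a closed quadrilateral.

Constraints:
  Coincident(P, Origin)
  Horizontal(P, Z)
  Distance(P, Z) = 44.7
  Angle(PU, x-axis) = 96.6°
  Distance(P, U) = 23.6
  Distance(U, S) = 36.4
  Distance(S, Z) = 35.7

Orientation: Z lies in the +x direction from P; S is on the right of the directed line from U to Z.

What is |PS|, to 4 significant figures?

14.86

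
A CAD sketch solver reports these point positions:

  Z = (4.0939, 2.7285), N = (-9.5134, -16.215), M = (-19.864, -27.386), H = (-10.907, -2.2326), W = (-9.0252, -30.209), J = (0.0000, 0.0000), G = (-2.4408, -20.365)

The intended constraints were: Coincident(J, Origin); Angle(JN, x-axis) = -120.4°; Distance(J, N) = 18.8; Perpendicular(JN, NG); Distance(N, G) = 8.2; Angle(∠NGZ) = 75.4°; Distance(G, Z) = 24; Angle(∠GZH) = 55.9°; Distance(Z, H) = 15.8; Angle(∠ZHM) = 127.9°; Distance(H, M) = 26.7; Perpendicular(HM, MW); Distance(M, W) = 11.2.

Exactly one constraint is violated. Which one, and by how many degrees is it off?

Perpendicular(HM, MW) — off by 5.00°.

J = (0.00, 0.00) ✓; JN at -120.4° ✓; |JN| = 18.80 ✓; ∠(JN, NG) = 90.00° ✓; |NG| = 8.200 ✓; ∠NGZ = 75.40° ✓; |GZ| = 24.00 ✓; ∠GZH = 55.90° ✓; |ZH| = 15.80 ✓; ∠ZHM = 127.9° ✓; |HM| = 26.70 ✓; ∠(HM, MW) = 95.00° ✗; |MW| = 11.20 ✓.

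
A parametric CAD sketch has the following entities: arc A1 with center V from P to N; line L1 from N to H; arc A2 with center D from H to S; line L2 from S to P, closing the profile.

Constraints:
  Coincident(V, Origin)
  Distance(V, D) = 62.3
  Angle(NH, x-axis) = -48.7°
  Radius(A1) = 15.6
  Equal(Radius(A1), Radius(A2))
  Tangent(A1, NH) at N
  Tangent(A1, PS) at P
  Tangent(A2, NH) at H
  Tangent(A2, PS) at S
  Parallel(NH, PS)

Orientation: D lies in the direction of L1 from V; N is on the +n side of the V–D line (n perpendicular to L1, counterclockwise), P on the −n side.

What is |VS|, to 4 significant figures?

64.22

The slot axis is L1's direction at -48.7°, so u = (cos -48.7°, sin -48.7°) = (0.6600, -0.7513) and n = (−sin -48.7°, cos -48.7°) = (0.7513, 0.6600). V is at the origin and D lies 62.3 along u from V, so D = 62.3·u = (41.12, -46.80). Tangency of A1 to both parallel lines with radius 15.6 puts N and P at V ± 15.6·n: N = (11.72, 10.30), P = (-11.72, -10.30). Equal radii place H and S the same way about D: H = D + 15.6·n = (52.84, -36.51), S = D − 15.6·n = (29.40, -57.10). Then |VS| = |S − V| = 64.22.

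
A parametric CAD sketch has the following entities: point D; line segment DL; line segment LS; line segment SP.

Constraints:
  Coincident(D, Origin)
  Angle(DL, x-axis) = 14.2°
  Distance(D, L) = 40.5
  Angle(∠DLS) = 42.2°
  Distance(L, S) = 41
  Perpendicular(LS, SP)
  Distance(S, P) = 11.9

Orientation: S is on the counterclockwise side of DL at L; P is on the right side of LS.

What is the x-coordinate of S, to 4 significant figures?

3.062

D is at the origin; DL runs at 14.2° with length 40.5, so L = 40.5·(cos 14.2°, sin 14.2°) = (39.26, 9.935). ∠DLS = 42.2°, so LS runs at 14.2° + (180° − 42.2°) = 152.0° from the x-axis; with |LS| = 41.0, S = L + 41.0·(cos 152.0°, sin 152.0°) = (3.062, 29.18). So S.x = 3.062.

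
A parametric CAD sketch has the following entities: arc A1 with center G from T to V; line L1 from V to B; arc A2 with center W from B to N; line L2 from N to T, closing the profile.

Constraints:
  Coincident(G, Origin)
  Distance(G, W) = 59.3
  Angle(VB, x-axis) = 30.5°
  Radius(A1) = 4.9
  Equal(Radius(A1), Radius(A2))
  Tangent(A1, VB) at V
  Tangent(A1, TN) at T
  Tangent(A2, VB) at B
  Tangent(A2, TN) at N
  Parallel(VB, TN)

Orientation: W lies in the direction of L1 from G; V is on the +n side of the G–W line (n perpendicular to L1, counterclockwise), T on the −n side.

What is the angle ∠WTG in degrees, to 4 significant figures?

85.28°

The slot axis is L1's direction at 30.5°, so u = (cos 30.5°, sin 30.5°) = (0.8616, 0.5075) and n = (−sin 30.5°, cos 30.5°) = (-0.5075, 0.8616). G is at the origin and W lies 59.3 along u from G, so W = 59.3·u = (51.09, 30.10). Tangency of A1 to both parallel lines with radius 4.9 puts V and T at G ± 4.9·n: V = (-2.487, 4.222), T = (2.487, -4.222). Then cos ∠WTG = TW·TG / (|TW||TG|), giving 85.28°.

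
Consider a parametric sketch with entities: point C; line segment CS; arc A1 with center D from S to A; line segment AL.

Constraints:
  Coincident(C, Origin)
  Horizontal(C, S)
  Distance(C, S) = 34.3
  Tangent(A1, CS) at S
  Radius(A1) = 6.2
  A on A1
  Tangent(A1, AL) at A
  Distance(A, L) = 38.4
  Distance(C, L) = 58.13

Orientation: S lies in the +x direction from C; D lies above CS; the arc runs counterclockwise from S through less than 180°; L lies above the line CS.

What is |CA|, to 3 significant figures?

41.0

Checks: ∠(DS, SC) = 90.00° ✓; |DS| = 6.200 ✓; |DA| = 6.200 ✓; ∠(DA, AL) = 90.00° ✓; |AL| = 38.40 ✓; |CL| = 58.13 ✓.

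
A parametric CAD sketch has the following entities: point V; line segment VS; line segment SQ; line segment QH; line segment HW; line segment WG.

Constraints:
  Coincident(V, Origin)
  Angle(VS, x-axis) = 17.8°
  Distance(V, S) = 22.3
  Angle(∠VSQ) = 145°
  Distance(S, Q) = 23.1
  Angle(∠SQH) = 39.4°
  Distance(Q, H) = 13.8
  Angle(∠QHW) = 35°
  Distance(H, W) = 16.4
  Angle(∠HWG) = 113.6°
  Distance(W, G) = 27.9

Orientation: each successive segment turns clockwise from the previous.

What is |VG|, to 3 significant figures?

67.1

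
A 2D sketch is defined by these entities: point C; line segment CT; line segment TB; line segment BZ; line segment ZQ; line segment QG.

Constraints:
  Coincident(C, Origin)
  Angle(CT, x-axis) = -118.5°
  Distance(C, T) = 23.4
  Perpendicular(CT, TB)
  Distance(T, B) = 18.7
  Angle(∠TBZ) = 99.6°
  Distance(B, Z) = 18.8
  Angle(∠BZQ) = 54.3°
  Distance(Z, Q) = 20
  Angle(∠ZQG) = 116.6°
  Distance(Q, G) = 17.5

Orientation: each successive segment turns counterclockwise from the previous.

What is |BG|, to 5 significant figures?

16.870

C is at the origin; CT runs at -118.5° with length 23.4, so T = (-11.166, -20.564). The perpendicularity gives TB at right angles to CT, so TB runs at -28.500°; with |TB| = 18.7, B = (5.2684, -29.487). ∠TBZ = 99.6° gives BZ at 51.900° from the x-axis; with |BZ| = 18.8, Z = (16.869, -14.693). ∠BZQ = 54.3° gives ZQ at 177.60° from the x-axis; with |ZQ| = 20.0, Q = (-3.1138, -13.855). ∠ZQG = 116.6° gives QG at -119.00° from the x-axis; with |QG| = 17.5, G = (-11.598, -29.161). Then |BG| = |G − B| = 16.870.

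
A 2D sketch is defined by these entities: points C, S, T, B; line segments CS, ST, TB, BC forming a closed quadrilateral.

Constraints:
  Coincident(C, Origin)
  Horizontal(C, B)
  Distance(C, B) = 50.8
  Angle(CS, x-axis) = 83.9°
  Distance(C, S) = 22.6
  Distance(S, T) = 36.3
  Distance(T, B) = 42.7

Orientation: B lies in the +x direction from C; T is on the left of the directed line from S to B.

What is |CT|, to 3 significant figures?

52.4

C is at the origin; CB is horizontal with |CB| = 50.8 and B in +x, so B = (50.8, 0). CS runs at 83.9° with |CS| = 22.6, so S = (2.40, 22.5). T is determined by |ST| = 36.3 and |TB| = 42.7 together: it lies at the intersection of circle(S, 36.3) and circle(B, 42.7). With |SB| = 53.4, the foot of the radical line on SB is 21.9 from S and the perpendicular offset is √(36.3² − 21.9²) = 28.9. Taking the left-of-SB solution: T = (34.5, 39.5).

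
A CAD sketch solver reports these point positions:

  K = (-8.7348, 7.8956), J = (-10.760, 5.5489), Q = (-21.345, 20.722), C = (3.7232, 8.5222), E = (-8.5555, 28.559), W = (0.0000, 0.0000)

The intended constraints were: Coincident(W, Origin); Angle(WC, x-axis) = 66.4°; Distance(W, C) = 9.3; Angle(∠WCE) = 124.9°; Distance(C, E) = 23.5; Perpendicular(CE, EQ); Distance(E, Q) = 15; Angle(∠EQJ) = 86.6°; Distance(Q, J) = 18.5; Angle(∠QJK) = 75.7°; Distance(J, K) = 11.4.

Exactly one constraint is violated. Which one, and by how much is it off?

Distance(J, K) = 11.4 — off by 8.30.

W = (0.00, 0.00) ✓; WC at 66.40° ✓; |WC| = 9.300 ✓; ∠WCE = 124.9° ✓; |CE| = 23.50 ✓; ∠(CE, EQ) = 90.00° ✓; |EQ| = 15.00 ✓; ∠EQJ = 86.60° ✓; |QJ| = 18.50 ✓; ∠QJK = 75.69° ✓; |JK| = 3.100 ✗.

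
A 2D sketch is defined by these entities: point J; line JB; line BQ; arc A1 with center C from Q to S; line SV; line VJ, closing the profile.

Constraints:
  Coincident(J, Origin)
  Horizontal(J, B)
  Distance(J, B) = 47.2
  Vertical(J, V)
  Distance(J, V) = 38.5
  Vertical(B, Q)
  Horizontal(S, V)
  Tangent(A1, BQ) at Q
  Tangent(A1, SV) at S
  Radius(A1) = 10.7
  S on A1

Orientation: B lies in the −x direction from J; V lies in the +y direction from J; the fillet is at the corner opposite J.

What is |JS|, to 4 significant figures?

53.05

J is at the origin; J and B share the same y with |JB| = 47.2 and B on the −x side, so B = (-47.20, 0.000). JV is vertical with |JV| = 38.5 and V on the +y side, so V = (0.000, 38.50). The virtual corner opposite J is at (-47.20, 38.50). Tangency of A1 to BQ means the radius CQ is perpendicular to BQ and the tangent condition forces CS to be normal to SV, with radius 10.7, so the center C sits 10.7 in from both sides at C = (-36.50, 27.80). That places the tangent points at Q = (-47.20, 27.80) on BQ and S = (-36.50, 38.50) on SV. Then |JS| = |S − J| = 53.05.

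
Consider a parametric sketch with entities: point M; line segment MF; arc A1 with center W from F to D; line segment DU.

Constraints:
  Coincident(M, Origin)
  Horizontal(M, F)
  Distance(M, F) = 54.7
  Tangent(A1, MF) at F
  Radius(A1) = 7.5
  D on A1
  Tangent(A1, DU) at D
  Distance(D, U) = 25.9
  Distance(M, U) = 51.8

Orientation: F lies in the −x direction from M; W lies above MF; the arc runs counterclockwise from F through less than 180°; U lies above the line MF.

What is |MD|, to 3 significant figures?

47.7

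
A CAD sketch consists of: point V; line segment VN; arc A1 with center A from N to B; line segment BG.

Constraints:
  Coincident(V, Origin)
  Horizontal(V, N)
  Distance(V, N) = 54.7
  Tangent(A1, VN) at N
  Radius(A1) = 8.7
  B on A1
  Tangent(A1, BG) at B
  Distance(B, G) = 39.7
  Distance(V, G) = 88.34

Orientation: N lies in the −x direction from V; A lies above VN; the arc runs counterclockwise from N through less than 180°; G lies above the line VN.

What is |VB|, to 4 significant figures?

50.98

V is at the origin; VN is horizontal with |VN| = 54.7 and N on the −x side, so N = (-54.70, 0.000). A1 meets VN tangentially, so AN is at right angles to VN, so A = N + (0, 8.7) = (-54.70, 8.700). Since AB ⟂ BG (tangency), |AG| = √(8.7² + 39.7²) = 40.64 regardless of where B sits on A1. So G lies on both circle(V, 88.34) and circle(A, 40.64); the above-VN intersection is G = (-77.55, 42.31). B is the foot of the tangent from G: B = (-48.72, 15.02).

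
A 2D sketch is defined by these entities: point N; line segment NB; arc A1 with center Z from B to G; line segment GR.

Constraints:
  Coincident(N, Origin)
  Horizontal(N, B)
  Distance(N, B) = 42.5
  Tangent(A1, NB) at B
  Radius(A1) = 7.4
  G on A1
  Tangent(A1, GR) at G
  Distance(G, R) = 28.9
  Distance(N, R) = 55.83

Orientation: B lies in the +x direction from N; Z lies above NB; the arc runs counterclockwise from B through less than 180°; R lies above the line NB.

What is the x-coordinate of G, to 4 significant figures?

49.61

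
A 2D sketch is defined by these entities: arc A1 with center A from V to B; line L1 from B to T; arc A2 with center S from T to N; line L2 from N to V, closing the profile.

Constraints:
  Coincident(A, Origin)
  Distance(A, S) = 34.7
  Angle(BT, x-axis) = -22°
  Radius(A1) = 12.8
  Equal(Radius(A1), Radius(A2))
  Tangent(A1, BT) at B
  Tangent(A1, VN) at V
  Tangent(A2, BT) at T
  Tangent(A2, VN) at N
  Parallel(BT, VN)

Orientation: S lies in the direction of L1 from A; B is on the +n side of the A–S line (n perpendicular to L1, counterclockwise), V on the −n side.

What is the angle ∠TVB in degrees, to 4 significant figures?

53.58°

The slot axis is L1's direction at -22.0°, so u = (cos -22.0°, sin -22.0°) = (0.9272, -0.3746) and n = (−sin -22.0°, cos -22.0°) = (0.3746, 0.9272). A is at the origin and S lies 34.7 along u from A, so S = 34.7·u = (32.17, -13.00). Tangency of A1 to both parallel lines with radius 12.8 puts B and V at A ± 12.8·n: B = (4.795, 11.87), V = (-4.795, -11.87). Equal radii place T and N the same way about S: T = S + 12.8·n = (36.97, -1.131), N = S − 12.8·n = (27.38, -24.87). Then cos ∠TVB = VT·VB / (|VT||VB|), giving 53.58°.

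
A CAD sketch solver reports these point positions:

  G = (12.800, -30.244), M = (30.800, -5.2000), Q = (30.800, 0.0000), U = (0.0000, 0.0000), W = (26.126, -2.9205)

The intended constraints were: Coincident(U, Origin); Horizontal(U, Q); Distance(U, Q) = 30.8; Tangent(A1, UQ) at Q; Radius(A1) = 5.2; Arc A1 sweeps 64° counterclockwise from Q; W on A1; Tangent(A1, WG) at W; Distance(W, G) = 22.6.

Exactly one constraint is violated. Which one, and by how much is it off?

Distance(W, G) = 22.6 — off by 7.80.

U = (0.00, 0.00) ✓; U.y = 0.00, Q.y = 0.00 ✓; |UQ| = 30.80 ✓; ∠(MQ, QU) = 90.00° ✓; |MQ| = 5.200 ✓; bearing(M→W) − bearing(M→Q) = 64.00° ✓; |MW| = 5.200 ✓; ∠(MW, WG) = 90.00° ✓; |WG| = 30.40 ✗.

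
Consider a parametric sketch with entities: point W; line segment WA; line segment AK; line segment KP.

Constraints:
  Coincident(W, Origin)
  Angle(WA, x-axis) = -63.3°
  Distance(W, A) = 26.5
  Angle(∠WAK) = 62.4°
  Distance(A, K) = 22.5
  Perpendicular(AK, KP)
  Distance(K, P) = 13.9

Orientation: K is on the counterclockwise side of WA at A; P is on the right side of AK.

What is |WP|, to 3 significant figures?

38.8

W is at the origin; WA runs at -63.3° with length 26.5, so A = 26.5·(cos -63.3°, sin -63.3°) = (11.9, -23.7). ∠WAK = 62.4°, so AK runs at -63.3° + (180° − 62.4°) = 54.3° from the x-axis; with |AK| = 22.5, K = A + 22.5·(cos 54.3°, sin 54.3°) = (25.0, -5.40). AK ⟂ KP; with |KP| = 13.9 on the right of AK, P = K + 13.9·(0.812, -0.584) = (36.3, -13.5). Then |WP| = |P − W| = 38.8.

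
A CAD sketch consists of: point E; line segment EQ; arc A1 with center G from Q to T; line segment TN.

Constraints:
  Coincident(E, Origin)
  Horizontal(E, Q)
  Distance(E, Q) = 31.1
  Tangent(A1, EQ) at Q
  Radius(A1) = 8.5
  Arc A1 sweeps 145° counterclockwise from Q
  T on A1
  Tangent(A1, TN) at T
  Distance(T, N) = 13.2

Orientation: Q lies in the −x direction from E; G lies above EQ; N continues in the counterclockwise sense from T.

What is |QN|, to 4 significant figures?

23.79

E is at the origin; E and Q share the same y with |EQ| = 31.1 and Q on the −x side, so Q = (-31.10, 0.000). A1 meets EQ tangentially, so GQ is at right angles to EQ, so G = Q + (0, 8.5) = (-31.10, 8.500). On A1, Q sits at bearing -90° from G; a 145° counterclockwise sweep puts T at bearing 55°, so T = G + 8.5·(cos 55°, sin 55°) = (-26.22, 15.46). The tangent condition forces GT to be normal to TN, so TN runs along (−sin 55°, cos 55°); with |TN| = 13.2, N = (-37.04, 23.03). Then |QN| = |N − Q| = 23.79.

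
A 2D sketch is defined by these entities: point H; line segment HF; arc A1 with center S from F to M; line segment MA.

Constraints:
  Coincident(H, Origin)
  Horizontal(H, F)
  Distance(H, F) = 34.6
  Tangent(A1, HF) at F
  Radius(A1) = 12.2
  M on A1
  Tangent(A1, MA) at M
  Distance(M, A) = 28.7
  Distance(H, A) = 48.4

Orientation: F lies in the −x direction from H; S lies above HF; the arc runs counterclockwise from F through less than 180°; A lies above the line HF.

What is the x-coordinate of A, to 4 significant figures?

-24.54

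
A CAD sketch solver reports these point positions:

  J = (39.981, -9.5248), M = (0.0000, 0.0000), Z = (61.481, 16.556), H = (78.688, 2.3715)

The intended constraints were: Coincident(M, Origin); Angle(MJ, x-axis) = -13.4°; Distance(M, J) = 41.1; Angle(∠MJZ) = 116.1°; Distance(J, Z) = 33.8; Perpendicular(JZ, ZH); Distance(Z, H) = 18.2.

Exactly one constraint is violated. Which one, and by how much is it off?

Distance(Z, H) = 18.2 — off by 4.10.

M = (0.00, 0.00) ✓; MJ at -13.40° ✓; |MJ| = 41.10 ✓; ∠MJZ = 116.1° ✓; |JZ| = 33.80 ✓; ∠(JZ, ZH) = 90.00° ✓; |ZH| = 22.30 ✗.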